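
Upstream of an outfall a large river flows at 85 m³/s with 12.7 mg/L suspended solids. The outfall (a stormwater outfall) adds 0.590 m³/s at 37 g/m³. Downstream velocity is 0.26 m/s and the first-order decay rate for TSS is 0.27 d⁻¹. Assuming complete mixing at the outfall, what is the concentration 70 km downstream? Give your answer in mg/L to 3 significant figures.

5.55 mg/L

After complete mixing, C₀ = (0.59·37 + 85·12.7) / 85.59 = 12.87 mg/L.
Travel time t = 7e+04 m / 0.26 m/s = 2.692e+05 s = 3.116 d.
C = 12.87·exp(−0.27·3.116) = 12.87·0.4311 = 5.548 mg/L.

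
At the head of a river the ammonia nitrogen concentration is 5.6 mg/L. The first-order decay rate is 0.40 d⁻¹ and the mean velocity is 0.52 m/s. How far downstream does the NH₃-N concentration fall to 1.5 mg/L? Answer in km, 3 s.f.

From C = C₀·e^(−kt), t = ln(C₀/C)/k = ln(5.6/1.5)/0.40 = 1.317/0.40 = 3.293 d.
Distance = v·t = 0.52 m/s × 2.845e+05 s = 1.48e+05 m = 148 km.

148 km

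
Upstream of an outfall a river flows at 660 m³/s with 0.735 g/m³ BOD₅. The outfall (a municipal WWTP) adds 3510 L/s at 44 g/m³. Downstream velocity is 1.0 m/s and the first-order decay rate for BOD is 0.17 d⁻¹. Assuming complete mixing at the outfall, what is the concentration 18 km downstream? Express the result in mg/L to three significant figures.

0.930 mg/L

3510 L/s = 3.51 m³/s.
After complete mixing, C₀ = (3.51·44 + 660·0.735) / 663.5 = 0.9639 mg/L.
Travel time t = 1.8e+04 m / 1.0 m/s = 1.8e+04 s = 0.2083 d.
C = 0.9639·exp(−0.17·0.2083) = 0.9639·0.9652 = 0.9303 mg/L.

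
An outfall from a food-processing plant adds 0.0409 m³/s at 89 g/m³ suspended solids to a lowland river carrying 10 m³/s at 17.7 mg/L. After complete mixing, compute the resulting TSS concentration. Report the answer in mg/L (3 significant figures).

By mass balance at complete mixing, C = (0.0409·89 + 10·17.7) / (0.0409 + 10) = 180.6/10.04 = 17.99 mg/L.

18.0 mg/L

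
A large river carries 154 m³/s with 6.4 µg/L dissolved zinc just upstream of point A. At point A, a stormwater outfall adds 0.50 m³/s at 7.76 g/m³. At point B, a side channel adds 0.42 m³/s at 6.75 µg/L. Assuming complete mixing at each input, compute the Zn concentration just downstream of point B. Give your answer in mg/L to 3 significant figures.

0.0314 mg/L

6.4 µg/L = 0.0064 mg/L.
After input A: C = (154·0.0064 + 0.5·7.76) / 154.5 = 0.03149 mg/L.
6.75 µg/L = 0.00675 mg/L.
After input B: C = (154.5·0.03149 + 0.42·0.00675) / 154.9 = 0.03143 mg/L.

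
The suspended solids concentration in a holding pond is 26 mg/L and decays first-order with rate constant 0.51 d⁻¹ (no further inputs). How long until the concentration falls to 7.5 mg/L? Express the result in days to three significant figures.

2.44 d

t = ln(C₀/C)/k = ln(26/7.5)/0.51 = 1.243/0.51 = 2.438 d.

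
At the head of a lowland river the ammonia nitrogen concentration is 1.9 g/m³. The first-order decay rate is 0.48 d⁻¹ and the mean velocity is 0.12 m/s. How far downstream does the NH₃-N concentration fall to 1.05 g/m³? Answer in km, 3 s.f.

From C = C₀·e^(−kt), t = ln(C₀/C)/k = ln(1.9/1.05)/0.48 = 0.5931/0.48 = 1.236 d.
Distance = v·t = 0.12 m/s × 1.068e+05 s = 1.281e+04 m = 12.81 km.

12.8 km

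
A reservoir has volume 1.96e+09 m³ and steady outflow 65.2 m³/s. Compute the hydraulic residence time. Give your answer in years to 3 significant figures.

0.953 yr

Q = 65.2 m³/s × 3.156e+07 s/yr = 2.058e+09 m³/yr.
Hydraulic residence time τ = V/Q = 1.96e+09/2.058e+09 = 0.9526 yr.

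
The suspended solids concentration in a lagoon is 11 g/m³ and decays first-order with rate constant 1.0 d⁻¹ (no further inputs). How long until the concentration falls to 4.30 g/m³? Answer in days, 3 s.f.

0.939 d

t = ln(C₀/C)/k = ln(11/4.30)/1.0 = 0.9393/1.0 = 0.9393 d.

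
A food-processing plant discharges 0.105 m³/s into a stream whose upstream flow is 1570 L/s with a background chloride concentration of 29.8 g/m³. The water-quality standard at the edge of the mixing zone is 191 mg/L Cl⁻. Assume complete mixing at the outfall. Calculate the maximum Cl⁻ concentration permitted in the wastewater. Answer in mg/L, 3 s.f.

2600 mg/L

1570 L/s = 1.57 m³/s.
Mass balance: 191·1.675 = 0.105·Cₑ + 1.57·29.8.
Cₑ = (319.9 − 46.79) / 0.105 = 2601 mg/L.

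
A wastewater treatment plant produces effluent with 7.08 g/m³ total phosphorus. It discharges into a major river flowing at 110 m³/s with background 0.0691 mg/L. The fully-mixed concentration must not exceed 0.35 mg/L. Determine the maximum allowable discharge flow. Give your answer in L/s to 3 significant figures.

4590 L/s

Mass balance at complete mixing: C_std·(Q_w + Q_r) = Q_w·C_e + Q_r·C_b.
Rearranging, Q_w = Q_r·(C_std − C_b)/(C_e − C_std) = 110·(0.35 − 0.0691) / (7.08 − 0.35) = 4.591 m³/s.
= 4591 L/s.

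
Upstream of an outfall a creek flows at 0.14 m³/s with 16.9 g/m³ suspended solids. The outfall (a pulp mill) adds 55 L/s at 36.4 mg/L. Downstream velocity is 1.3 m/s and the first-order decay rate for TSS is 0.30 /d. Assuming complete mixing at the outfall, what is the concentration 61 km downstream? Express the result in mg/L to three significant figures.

55 L/s = 0.055 m³/s.
After complete mixing, C₀ = (0.055·36.4 + 0.14·16.9) / 0.195 = 22.4 mg/L.
Travel time t = 6.1e+04 m / 1.3 m/s = 4.692e+04 s = 0.5431 d.
C = 22.4·exp(−0.30·0.5431) = 22.4·0.8497 = 19.03 mg/L.

19.0 mg/L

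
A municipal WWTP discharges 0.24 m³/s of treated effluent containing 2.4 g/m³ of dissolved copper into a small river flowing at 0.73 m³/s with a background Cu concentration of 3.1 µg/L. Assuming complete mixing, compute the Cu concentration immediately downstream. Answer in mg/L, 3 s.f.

0.596 mg/L

3.1 µg/L = 0.0031 mg/L.
Flow-weighted mixing gives C = (0.24·2.4 + 0.73·0.0031) / (0.24 + 0.73) = 0.5783/0.97 = 0.5961 mg/L.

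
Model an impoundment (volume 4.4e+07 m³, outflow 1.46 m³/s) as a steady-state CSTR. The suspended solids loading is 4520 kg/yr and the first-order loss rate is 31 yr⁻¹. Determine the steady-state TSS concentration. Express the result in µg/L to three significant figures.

3.21 µg/L

Outflow Q = 1.46 m³/s × 3.156e+07 s/yr = 4.607e+07 m³/yr.
Steady-state CSTR mass balance: W = Q·C + k·V·C, so C = W/(Q + kV).
Q + kV = 4.607e+07 + 31·4.4e+07 = 1.41e+09 m³/yr.
C = 4520/1.41e+09 = 3.206e-06 kg/m³ = 0.003206 mg/L = 3.206 µg/L.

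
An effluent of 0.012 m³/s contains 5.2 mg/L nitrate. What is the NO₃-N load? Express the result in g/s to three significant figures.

0.0624 g/s

Mass flux = Q·C = 0.012 m³/s × 5.2 g/m³ = 0.0624 g/s.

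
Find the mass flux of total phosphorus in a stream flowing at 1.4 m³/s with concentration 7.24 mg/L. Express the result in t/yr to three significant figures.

320 t/yr

Mass flux = Q·C = 1.4 m³/s × 7.24 g/m³ = 10.14 g/s.
= 10.14 g/s × 31.56 = 319.9 t/yr.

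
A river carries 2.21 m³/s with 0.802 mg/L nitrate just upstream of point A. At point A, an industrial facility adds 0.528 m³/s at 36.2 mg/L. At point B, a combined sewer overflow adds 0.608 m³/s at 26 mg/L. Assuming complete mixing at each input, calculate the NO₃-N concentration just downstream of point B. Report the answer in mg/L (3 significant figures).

After input A: C = (2.21·0.802 + 0.528·36.2) / 2.738 = 7.628 mg/L.
After input B: C = (2.738·7.628 + 0.608·26) / 3.346 = 10.97 mg/L.

11.0 mg/L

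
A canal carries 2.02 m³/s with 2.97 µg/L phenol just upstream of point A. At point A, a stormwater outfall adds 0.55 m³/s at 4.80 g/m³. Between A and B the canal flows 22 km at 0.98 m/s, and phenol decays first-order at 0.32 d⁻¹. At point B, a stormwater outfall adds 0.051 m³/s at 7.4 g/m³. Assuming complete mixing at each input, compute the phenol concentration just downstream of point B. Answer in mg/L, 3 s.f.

2.97 µg/L = 0.00297 mg/L.
After input A: C = (2.02·0.00297 + 0.55·4.8) / 2.57 = 1.03 mg/L.
Over the 22 km reach to input B (t = 2.245e+04 s = 0.2598 d), decay gives C = 1.03·exp(−0.32·0.2598) = 0.9474 mg/L.
After input B: C = (2.57·0.9474 + 0.051·7.4) / 2.621 = 1.073 mg/L.

1.07 mg/L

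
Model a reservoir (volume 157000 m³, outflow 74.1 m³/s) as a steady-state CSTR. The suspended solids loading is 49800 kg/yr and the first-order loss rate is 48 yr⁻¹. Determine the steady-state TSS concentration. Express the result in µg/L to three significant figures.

Outflow Q = 74.1 m³/s × 3.156e+07 s/yr = 2.338e+09 m³/yr.
Steady-state CSTR mass balance: W = Q·C + k·V·C, so C = W/(Q + kV).
Q + kV = 2.338e+09 + 48·157000 = 2.346e+09 m³/yr.
C = 49800/2.346e+09 = 2.123e-05 kg/m³ = 0.02123 mg/L = 21.23 µg/L.

21.2 µg/L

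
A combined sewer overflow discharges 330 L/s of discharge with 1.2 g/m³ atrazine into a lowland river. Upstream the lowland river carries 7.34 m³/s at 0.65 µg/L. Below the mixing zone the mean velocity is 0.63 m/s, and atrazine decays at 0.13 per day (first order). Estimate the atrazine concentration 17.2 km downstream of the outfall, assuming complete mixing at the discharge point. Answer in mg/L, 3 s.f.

330 L/s = 0.33 m³/s.
0.65 µg/L = 0.00065 mg/L.
After complete mixing, C₀ = (0.33·1.2 + 7.34·0.00065) / 7.67 = 0.05225 mg/L.
Travel time t = 1.72e+04 m / 0.63 m/s = 2.73e+04 s = 0.316 d.
C = 0.05225·exp(−0.13·0.316) = 0.05225·0.9598 = 0.05015 mg/L.

0.0501 mg/L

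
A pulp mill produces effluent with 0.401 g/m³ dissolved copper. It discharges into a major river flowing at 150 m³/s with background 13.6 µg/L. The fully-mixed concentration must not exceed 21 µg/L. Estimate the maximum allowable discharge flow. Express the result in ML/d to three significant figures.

13.6 µg/L = 0.0136 mg/L.
21 µg/L = 0.021 mg/L.
Mass balance at complete mixing: C_std·(Q_w + Q_r) = Q_w·C_e + Q_r·C_b.
Rearranging, Q_w = Q_r·(C_std − C_b)/(C_e − C_std) = 150·(0.021 − 0.0136) / (0.401 − 0.021) = 2.921 m³/s.
= 252.4 ML/d.

252 ML/d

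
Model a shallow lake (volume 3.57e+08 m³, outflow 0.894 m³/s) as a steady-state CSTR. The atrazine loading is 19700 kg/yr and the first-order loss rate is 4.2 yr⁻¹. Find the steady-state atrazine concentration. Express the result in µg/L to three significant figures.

Outflow Q = 0.894 m³/s × 3.156e+07 s/yr = 2.821e+07 m³/yr.
Steady-state CSTR mass balance: W = Q·C + k·V·C, so C = W/(Q + kV).
Q + kV = 2.821e+07 + 4.2·3.57e+08 = 1.528e+09 m³/yr.
C = 19700/1.528e+09 = 1.29e-05 kg/m³ = 0.0129 mg/L = 12.9 µg/L.

12.9 µg/L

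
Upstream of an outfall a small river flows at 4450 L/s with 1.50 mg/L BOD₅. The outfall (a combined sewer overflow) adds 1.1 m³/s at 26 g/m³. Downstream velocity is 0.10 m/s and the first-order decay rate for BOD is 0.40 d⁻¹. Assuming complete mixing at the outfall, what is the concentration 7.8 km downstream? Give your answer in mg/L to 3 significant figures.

4.43 mg/L

4450 L/s = 4.45 m³/s.
After complete mixing, C₀ = (1.1·26 + 4.45·1.5) / 5.55 = 6.356 mg/L.
Travel time t = 7800 m / 0.10 m/s = 7.8e+04 s = 0.9028 d.
C = 6.356·exp(−0.40·0.9028) = 6.356·0.6969 = 4.429 mg/L.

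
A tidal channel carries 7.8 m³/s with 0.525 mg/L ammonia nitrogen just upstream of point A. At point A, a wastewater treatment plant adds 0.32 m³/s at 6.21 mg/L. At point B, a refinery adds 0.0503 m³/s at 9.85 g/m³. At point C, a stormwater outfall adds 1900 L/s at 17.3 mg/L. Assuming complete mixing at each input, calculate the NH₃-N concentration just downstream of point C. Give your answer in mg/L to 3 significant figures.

After input A: C = (7.8·0.525 + 0.32·6.21) / 8.12 = 0.749 mg/L.
After input B: C = (8.12·0.749 + 0.0503·9.85) / 8.17 = 0.8051 mg/L.
1900 L/s = 1.9 m³/s.
After input C: C = (8.17·0.8051 + 1.9·17.3) / 10.07 = 3.917 mg/L.

3.92 mg/L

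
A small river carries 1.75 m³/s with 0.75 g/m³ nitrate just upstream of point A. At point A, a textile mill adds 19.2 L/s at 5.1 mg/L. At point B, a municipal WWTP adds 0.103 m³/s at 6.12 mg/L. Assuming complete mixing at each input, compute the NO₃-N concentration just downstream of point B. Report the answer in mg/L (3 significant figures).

19.2 L/s = 0.0192 m³/s.
After input A: C = (1.75·0.75 + 0.0192·5.1) / 1.769 = 0.7972 mg/L.
After input B: C = (1.769·0.7972 + 0.103·6.12) / 1.872 = 1.09 mg/L.

1.09 mg/L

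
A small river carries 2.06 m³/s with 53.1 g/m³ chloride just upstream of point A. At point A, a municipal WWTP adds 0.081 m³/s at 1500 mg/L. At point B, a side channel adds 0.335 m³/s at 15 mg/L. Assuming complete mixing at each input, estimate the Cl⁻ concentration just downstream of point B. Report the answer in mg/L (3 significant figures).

After input A: C = (2.06·53.1 + 0.081·1500) / 2.141 = 107.8 mg/L.
After input B: C = (2.141·107.8 + 0.335·15) / 2.476 = 95.28 mg/L.

95.3 mg/L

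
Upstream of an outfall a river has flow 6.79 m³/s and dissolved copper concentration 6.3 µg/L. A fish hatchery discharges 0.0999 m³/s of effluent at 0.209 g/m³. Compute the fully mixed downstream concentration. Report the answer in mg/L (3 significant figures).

6.3 µg/L = 0.0063 mg/L.
Flow-weighted mixing gives C = (0.0999·0.209 + 6.79·0.0063) / (0.0999 + 6.79) = 0.06366/6.89 = 0.009239 mg/L.

0.00924 mg/L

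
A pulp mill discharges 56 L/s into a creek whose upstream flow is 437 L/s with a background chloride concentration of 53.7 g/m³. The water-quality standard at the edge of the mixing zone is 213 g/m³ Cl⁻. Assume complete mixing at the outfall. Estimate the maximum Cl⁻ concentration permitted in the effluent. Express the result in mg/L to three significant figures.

56 L/s = 0.056 m³/s.
437 L/s = 0.437 m³/s.
Mass balance: 213·0.493 = 0.056·Cₑ + 0.437·53.7.
Cₑ = (105 − 23.47) / 0.056 = 1456 mg/L.

1460 mg/L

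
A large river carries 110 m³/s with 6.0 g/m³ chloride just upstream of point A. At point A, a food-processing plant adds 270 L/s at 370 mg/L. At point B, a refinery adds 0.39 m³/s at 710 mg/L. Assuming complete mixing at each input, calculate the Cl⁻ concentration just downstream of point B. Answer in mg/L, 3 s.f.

9.37 mg/L

270 L/s = 0.27 m³/s.
After input A: C = (110·6 + 0.27·370) / 110.3 = 6.891 mg/L.
After input B: C = (110.3·6.891 + 0.39·710) / 110.7 = 9.369 mg/L.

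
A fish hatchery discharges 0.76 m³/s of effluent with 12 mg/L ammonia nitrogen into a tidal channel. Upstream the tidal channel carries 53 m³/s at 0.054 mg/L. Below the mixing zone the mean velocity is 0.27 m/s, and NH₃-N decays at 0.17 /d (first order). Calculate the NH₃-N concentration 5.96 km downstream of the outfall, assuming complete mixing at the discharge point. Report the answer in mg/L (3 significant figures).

After complete mixing, C₀ = (0.76·12 + 53·0.054) / 53.76 = 0.2229 mg/L.
Travel time t = 5960 m / 0.27 m/s = 2.207e+04 s = 0.2555 d.
C = 0.2229·exp(−0.17·0.2555) = 0.2229·0.9575 = 0.2134 mg/L.

0.213 mg/L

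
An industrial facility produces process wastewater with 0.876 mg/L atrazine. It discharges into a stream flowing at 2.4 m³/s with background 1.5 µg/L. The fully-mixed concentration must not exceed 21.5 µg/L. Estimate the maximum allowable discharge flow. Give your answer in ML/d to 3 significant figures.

4.85 ML/d

1.5 µg/L = 0.0015 mg/L.
21.5 µg/L = 0.0215 mg/L.
Mass balance at complete mixing: C_std·(Q_w + Q_r) = Q_w·C_e + Q_r·C_b.
Rearranging, Q_w = Q_r·(C_std − C_b)/(C_e − C_std) = 2.4·(0.0215 − 0.0015) / (0.876 − 0.0215) = 0.05617 m³/s.
= 4.853 ML/d.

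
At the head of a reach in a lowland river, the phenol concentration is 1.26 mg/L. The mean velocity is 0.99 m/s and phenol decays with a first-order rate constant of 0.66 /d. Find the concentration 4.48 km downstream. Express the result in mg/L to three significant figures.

Travel time t = 4.48 km / 0.99 m/s = 4480/0.99 = 4525 s = 0.05238 d.
First-order decay: C = 1.26·exp(−0.66·0.05238) = 1.26·0.966 = 1.217 mg/L.

1.22 mg/L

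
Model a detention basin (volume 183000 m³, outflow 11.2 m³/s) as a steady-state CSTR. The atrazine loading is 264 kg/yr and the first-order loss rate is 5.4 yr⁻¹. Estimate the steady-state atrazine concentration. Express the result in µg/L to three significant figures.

0.745 µg/L

Outflow Q = 11.2 m³/s × 3.156e+07 s/yr = 3.534e+08 m³/yr.
Steady-state CSTR mass balance: W = Q·C + k·V·C, so C = W/(Q + kV).
Q + kV = 3.534e+08 + 5.4·183000 = 3.544e+08 m³/yr.
C = 264/3.544e+08 = 7.449e-07 kg/m³ = 0.0007449 mg/L = 0.7449 µg/L.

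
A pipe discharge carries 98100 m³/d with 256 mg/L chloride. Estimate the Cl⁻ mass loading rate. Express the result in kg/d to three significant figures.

98100 m³/d = 1.135 m³/s.
Mass flux = Q·C = 1.135 m³/s × 256 g/m³ = 290.7 g/s.
= 290.7 g/s × 86.4 = 2.511e+04 kg/d.

25100 kg/d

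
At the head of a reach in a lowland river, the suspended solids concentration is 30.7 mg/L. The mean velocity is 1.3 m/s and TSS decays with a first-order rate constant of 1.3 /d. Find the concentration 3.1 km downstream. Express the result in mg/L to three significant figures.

29.6 mg/L

Travel time t = 3.1 km / 1.3 m/s = 3100/1.3 = 2385 s = 0.0276 d.
First-order decay: C = 30.7·exp(−1.3·0.0276) = 30.7·0.9648 = 29.62 mg/L.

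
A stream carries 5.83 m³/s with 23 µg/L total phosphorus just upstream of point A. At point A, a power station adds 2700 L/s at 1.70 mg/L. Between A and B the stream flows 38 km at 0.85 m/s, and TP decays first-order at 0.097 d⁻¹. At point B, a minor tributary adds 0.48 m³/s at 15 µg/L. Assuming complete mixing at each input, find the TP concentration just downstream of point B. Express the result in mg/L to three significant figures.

23 µg/L = 0.023 mg/L.
2700 L/s = 2.7 m³/s.
After input A: C = (5.83·0.023 + 2.7·1.7) / 8.53 = 0.5538 mg/L.
Over the 38 km reach to input B (t = 4.471e+04 s = 0.5174 d), decay gives C = 0.5538·exp(−0.097·0.5174) = 0.5267 mg/L.
15 µg/L = 0.015 mg/L.
After input B: C = (8.53·0.5267 + 0.48·0.015) / 9.01 = 0.4994 mg/L.

0.499 mg/L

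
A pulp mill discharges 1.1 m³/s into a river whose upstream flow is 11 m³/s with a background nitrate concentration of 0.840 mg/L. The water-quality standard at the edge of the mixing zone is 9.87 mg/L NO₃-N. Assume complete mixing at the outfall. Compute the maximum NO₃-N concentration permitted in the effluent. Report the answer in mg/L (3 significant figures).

100 mg/L

Mass balance: 9.87·12.1 = 1.1·Cₑ + 11·0.84.
Cₑ = (119.4 − 9.24) / 1.1 = 100.2 mg/L.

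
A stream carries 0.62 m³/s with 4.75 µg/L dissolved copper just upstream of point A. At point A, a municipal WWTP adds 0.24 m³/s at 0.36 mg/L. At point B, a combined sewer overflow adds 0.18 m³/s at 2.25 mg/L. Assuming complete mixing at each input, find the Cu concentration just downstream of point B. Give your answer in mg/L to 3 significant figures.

4.75 µg/L = 0.00475 mg/L.
After input A: C = (0.62·0.00475 + 0.24·0.36) / 0.86 = 0.1039 mg/L.
After input B: C = (0.86·0.1039 + 0.18·2.25) / 1.04 = 0.4753 mg/L.

0.475 mg/L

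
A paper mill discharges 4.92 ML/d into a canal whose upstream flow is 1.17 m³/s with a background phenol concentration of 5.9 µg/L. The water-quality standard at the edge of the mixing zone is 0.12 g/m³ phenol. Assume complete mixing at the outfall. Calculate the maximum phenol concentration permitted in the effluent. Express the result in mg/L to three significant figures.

2.46 mg/L

4.92 ML/d = 0.05694 m³/s.
5.9 µg/L = 0.0059 mg/L.
Mass balance: 0.12·1.227 = 0.05694·Cₑ + 1.17·0.0059.
Cₑ = (0.1472 − 0.006903) / 0.05694 = 2.464 mg/L.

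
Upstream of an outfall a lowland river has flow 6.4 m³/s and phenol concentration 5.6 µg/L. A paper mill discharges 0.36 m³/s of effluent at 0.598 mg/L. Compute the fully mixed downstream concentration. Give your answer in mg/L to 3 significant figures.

5.6 µg/L = 0.0056 mg/L.
Conservation of mass across the mixing zone: C = (0.36·0.598 + 6.4·0.0056) / (0.36 + 6.4) = 0.2511/6.76 = 0.03715 mg/L.

0.0371 mg/L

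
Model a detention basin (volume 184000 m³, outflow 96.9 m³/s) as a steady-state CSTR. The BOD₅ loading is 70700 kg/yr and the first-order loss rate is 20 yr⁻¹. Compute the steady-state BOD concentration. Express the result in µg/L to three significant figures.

23.1 µg/L

Outflow Q = 96.9 m³/s × 3.156e+07 s/yr = 3.058e+09 m³/yr.
Steady-state CSTR mass balance: W = Q·C + k·V·C, so C = W/(Q + kV).
Q + kV = 3.058e+09 + 20·184000 = 3.062e+09 m³/yr.
C = 70700/3.062e+09 = 2.309e-05 kg/m³ = 0.02309 mg/L = 23.09 µg/L.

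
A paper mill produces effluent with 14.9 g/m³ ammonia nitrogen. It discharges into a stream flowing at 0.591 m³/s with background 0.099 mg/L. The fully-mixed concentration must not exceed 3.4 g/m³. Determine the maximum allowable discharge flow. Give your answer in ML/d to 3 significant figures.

14.7 ML/d

Mass balance at complete mixing: C_std·(Q_w + Q_r) = Q_w·C_e + Q_r·C_b.
Rearranging, Q_w = Q_r·(C_std − C_b)/(C_e − C_std) = 0.591·(3.4 − 0.099) / (14.9 − 3.4) = 0.1696 m³/s.
= 14.66 ML/d.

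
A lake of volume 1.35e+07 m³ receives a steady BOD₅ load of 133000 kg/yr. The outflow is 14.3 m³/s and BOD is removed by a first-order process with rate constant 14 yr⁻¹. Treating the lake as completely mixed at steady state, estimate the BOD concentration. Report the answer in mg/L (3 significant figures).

Outflow Q = 14.3 m³/s × 3.156e+07 s/yr = 4.513e+08 m³/yr.
Steady-state CSTR mass balance: W = Q·C + k·V·C, so C = W/(Q + kV).
Q + kV = 4.513e+08 + 14·1.35e+07 = 6.403e+08 m³/yr.
C = 133000/6.403e+08 = 0.0002077 kg/m³ = 0.2077 mg/L.

0.208 mg/L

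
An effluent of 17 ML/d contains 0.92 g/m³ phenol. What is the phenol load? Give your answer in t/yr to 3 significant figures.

17 ML/d = 0.1968 m³/s.
Mass flux = Q·C = 0.1968 m³/s × 0.92 g/m³ = 0.181 g/s.
= 0.181 g/s × 31.56 = 5.713 t/yr.

5.71 t/yr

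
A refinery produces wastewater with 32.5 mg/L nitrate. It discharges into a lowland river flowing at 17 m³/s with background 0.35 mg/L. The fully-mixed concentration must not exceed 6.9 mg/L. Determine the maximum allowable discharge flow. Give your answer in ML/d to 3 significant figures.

Mass balance at complete mixing: C_std·(Q_w + Q_r) = Q_w·C_e + Q_r·C_b.
Rearranging, Q_w = Q_r·(C_std − C_b)/(C_e − C_std) = 17·(6.9 − 0.35) / (32.5 − 6.9) = 4.35 m³/s.
= 375.8 ML/d.

376 ML/d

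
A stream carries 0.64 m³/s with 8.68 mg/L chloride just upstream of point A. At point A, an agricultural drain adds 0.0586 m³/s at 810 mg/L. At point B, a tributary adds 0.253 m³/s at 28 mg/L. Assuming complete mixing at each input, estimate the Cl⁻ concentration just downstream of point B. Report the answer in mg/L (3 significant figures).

63.2 mg/L

After input A: C = (0.64·8.68 + 0.0586·810) / 0.6986 = 75.9 mg/L.
After input B: C = (0.6986·75.9 + 0.253·28) / 0.9516 = 63.16 mg/L.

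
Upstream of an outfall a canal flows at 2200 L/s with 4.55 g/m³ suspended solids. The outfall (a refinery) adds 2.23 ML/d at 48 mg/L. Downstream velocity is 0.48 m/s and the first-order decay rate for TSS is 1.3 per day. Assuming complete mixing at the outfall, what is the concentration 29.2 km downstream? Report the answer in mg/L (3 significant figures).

2.23 ML/d = 0.02581 m³/s.
2200 L/s = 2.2 m³/s.
After complete mixing, C₀ = (0.02581·48 + 2.2·4.55) / 2.226 = 5.054 mg/L.
Travel time t = 2.92e+04 m / 0.48 m/s = 6.083e+04 s = 0.7041 d.
C = 5.054·exp(−1.3·0.7041) = 5.054·0.4004 = 2.024 mg/L.

2.02 mg/L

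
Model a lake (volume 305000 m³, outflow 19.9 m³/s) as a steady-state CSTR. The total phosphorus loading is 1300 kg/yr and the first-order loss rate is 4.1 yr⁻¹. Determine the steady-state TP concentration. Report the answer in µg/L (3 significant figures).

Outflow Q = 19.9 m³/s × 3.156e+07 s/yr = 6.28e+08 m³/yr.
Steady-state CSTR mass balance: W = Q·C + k·V·C, so C = W/(Q + kV).
Q + kV = 6.28e+08 + 4.1·305000 = 6.292e+08 m³/yr.
C = 1300/6.292e+08 = 2.066e-06 kg/m³ = 0.002066 mg/L = 2.066 µg/L.

2.07 µg/L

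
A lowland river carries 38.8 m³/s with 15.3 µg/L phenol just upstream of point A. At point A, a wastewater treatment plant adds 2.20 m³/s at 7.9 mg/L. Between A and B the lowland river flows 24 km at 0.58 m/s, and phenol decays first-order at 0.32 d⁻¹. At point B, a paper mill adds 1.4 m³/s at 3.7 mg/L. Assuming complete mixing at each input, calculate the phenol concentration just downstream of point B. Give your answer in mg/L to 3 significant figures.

0.486 mg/L

15.3 µg/L = 0.0153 mg/L.
After input A: C = (38.8·0.0153 + 2.2·7.9) / 41 = 0.4384 mg/L.
Over the 24 km reach to input B (t = 4.138e+04 s = 0.4789 d), decay gives C = 0.4384·exp(−0.32·0.4789) = 0.3761 mg/L.
After input B: C = (41·0.3761 + 1.4·3.7) / 42.4 = 0.4858 mg/L.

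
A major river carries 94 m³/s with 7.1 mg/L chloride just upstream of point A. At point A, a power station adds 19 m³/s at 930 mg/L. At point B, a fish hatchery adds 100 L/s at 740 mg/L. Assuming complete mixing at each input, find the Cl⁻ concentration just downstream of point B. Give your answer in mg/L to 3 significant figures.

After input A: C = (94·7.1 + 19·930) / 113 = 162.3 mg/L.
100 L/s = 0.1 m³/s.
After input B: C = (113·162.3 + 0.1·740) / 113.1 = 162.8 mg/L.

163 mg/L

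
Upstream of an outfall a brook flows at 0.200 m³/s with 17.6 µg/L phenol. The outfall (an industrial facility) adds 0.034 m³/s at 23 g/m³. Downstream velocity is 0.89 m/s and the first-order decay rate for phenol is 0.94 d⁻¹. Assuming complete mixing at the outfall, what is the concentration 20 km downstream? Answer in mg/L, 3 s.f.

17.6 µg/L = 0.0176 mg/L.
After complete mixing, C₀ = (0.034·23 + 0.2·0.0176) / 0.234 = 3.357 mg/L.
Travel time t = 2e+04 m / 0.89 m/s = 2.247e+04 s = 0.2601 d.
C = 3.357·exp(−0.94·0.2601) = 3.357·0.7831 = 2.629 mg/L.

2.63 mg/L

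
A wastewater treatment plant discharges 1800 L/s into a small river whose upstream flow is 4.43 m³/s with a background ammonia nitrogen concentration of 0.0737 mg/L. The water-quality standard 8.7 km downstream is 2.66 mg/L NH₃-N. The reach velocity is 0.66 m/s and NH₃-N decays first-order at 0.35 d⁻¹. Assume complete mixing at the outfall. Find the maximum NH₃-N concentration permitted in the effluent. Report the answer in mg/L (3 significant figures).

9.53 mg/L

1800 L/s = 1.8 m³/s.
Travel time to the compliance point: t = 8700/0.66 = 1.318e+04 s = 0.1526 d; decay factor exp(−0.35·0.1526) = 0.948.
So the concentration just after mixing may be at most 2.66/0.948 = 2.806 mg/L.
Mass balance: 2.806·6.23 = 1.8·Cₑ + 4.43·0.0737.
Cₑ = (17.48 − 0.3265) / 1.8 = 9.53 mg/L.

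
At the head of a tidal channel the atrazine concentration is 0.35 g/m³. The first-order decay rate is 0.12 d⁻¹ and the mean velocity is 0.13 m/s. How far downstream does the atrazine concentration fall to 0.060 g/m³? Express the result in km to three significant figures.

From C = C₀·e^(−kt), t = ln(C₀/C)/k = ln(0.35/0.060)/0.12 = 1.764/0.12 = 14.7 d.
Distance = v·t = 0.13 m/s × 1.27e+06 s = 1.651e+05 m = 165.1 km.

165 km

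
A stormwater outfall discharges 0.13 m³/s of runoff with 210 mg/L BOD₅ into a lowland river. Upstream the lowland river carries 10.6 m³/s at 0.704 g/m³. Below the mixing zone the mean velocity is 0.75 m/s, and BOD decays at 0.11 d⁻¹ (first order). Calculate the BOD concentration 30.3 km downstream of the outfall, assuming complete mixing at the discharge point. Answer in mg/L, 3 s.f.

After complete mixing, C₀ = (0.13·210 + 10.6·0.704) / 10.73 = 3.24 mg/L.
Travel time t = 3.03e+04 m / 0.75 m/s = 4.04e+04 s = 0.4676 d.
C = 3.24·exp(−0.11·0.4676) = 3.24·0.9499 = 3.077 mg/L.

3.08 mg/L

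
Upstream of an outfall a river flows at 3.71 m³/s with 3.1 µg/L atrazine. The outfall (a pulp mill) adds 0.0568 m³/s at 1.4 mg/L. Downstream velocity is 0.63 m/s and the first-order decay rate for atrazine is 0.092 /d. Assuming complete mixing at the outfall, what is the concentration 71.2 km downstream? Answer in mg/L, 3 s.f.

3.1 µg/L = 0.0031 mg/L.
After complete mixing, C₀ = (0.0568·1.4 + 3.71·0.0031) / 3.767 = 0.02416 mg/L.
Travel time t = 7.12e+04 m / 0.63 m/s = 1.13e+05 s = 1.308 d.
C = 0.02416·exp(−0.092·1.308) = 0.02416·0.8866 = 0.02142 mg/L.

0.0214 mg/L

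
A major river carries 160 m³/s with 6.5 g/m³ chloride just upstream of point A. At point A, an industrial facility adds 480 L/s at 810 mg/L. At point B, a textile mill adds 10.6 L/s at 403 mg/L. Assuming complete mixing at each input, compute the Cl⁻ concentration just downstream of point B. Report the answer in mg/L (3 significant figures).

480 L/s = 0.48 m³/s.
After input A: C = (160·6.5 + 0.48·810) / 160.5 = 8.903 mg/L.
10.6 L/s = 0.0106 m³/s.
After input B: C = (160.5·8.903 + 0.0106·403) / 160.5 = 8.929 mg/L.

8.93 mg/L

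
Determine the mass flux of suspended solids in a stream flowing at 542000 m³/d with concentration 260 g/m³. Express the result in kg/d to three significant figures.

141000 kg/d

542000 m³/d = 6.273 m³/s.
Mass flux = Q·C = 6.273 m³/s × 260 g/m³ = 1631 g/s.
= 1631 g/s × 86.4 = 1.409e+05 kg/d.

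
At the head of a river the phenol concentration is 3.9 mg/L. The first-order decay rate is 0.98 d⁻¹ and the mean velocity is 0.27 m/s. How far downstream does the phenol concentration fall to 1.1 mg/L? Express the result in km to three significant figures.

30.1 km

From C = C₀·e^(−kt), t = ln(C₀/C)/k = ln(3.9/1.1)/0.98 = 1.266/0.98 = 1.291 d.
Distance = v·t = 0.27 m/s × 1.116e+05 s = 3.013e+04 m = 30.13 km.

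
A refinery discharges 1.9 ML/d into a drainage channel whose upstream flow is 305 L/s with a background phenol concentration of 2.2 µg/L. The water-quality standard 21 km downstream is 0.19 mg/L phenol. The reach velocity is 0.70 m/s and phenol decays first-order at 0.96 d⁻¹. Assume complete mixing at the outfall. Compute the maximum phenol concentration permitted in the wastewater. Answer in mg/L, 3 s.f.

3.91 mg/L

1.9 ML/d = 0.02199 m³/s.
305 L/s = 0.305 m³/s.
2.2 µg/L = 0.0022 mg/L.
Travel time to the compliance point: t = 2.1e+04/0.70 = 3e+04 s = 0.3472 d; decay factor exp(−0.96·0.3472) = 0.7165.
So the concentration just after mixing may be at most 0.19/0.7165 = 0.2652 mg/L.
Mass balance: 0.2652·0.327 = 0.02199·Cₑ + 0.305·0.0022.
Cₑ = (0.08671 − 0.000671) / 0.02199 = 3.912 mg/L.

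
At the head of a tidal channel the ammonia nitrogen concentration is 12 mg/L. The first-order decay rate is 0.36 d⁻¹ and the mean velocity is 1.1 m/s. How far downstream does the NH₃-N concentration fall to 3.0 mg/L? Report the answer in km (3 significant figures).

From C = C₀·e^(−kt), t = ln(C₀/C)/k = ln(12/3.0)/0.36 = 1.386/0.36 = 3.851 d.
Distance = v·t = 1.1 m/s × 3.327e+05 s = 3.66e+05 m = 366 km.

366 km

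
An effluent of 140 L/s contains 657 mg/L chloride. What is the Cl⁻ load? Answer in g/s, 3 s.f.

92.0 g/s

140 L/s = 0.14 m³/s.
Mass flux = Q·C = 0.14 m³/s × 657 g/m³ = 91.98 g/s.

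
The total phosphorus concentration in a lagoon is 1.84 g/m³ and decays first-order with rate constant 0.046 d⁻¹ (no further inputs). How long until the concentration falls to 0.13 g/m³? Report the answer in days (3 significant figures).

t = ln(C₀/C)/k = ln(1.84/0.13)/0.046 = 2.65/0.046 = 57.61 d.

57.6 d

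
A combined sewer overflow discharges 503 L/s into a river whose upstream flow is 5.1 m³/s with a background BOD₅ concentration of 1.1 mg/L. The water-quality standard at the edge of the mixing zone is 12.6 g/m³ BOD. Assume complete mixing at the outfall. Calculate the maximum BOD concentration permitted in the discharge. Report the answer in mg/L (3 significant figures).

129 mg/L

503 L/s = 0.503 m³/s.
Mass balance: 12.6·5.603 = 0.503·Cₑ + 5.1·1.1.
Cₑ = (70.6 − 5.61) / 0.503 = 129.2 mg/L.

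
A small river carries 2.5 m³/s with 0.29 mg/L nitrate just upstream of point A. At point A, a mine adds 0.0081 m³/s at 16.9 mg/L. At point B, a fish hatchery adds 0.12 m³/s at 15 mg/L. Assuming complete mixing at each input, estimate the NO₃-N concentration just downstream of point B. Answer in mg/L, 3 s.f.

After input A: C = (2.5·0.29 + 0.0081·16.9) / 2.508 = 0.3436 mg/L.
After input B: C = (2.508·0.3436 + 0.12·15) / 2.628 = 1.013 mg/L.

1.01 mg/L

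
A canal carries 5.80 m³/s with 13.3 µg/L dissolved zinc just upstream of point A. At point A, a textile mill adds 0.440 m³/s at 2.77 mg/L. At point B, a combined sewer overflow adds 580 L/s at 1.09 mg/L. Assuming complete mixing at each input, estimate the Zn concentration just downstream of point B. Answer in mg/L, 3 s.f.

13.3 µg/L = 0.0133 mg/L.
After input A: C = (5.8·0.0133 + 0.44·2.77) / 6.24 = 0.2077 mg/L.
580 L/s = 0.58 m³/s.
After input B: C = (6.24·0.2077 + 0.58·1.09) / 6.82 = 0.2827 mg/L.

0.283 mg/L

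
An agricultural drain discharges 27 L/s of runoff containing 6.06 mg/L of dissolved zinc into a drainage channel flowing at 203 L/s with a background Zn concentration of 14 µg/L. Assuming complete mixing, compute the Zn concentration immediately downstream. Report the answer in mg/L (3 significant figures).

0.724 mg/L

27 L/s = 0.027 m³/s.
203 L/s = 0.203 m³/s.
14 µg/L = 0.014 mg/L.
Conservation of mass across the mixing zone: C = (0.027·6.06 + 0.203·0.014) / (0.027 + 0.203) = 0.1665/0.23 = 0.7237 mg/L.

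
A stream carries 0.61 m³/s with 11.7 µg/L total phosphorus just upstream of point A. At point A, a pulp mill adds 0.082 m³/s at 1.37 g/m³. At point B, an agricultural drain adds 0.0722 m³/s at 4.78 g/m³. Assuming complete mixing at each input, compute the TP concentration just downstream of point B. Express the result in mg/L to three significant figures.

11.7 µg/L = 0.0117 mg/L.
After input A: C = (0.61·0.0117 + 0.082·1.37) / 0.692 = 0.1727 mg/L.
After input B: C = (0.692·0.1727 + 0.0722·4.78) / 0.7642 = 0.6079 mg/L.

0.608 mg/L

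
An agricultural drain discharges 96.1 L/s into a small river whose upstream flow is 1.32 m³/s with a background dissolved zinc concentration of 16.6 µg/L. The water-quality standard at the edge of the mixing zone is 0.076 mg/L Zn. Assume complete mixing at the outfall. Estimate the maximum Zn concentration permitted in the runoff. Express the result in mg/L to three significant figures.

96.1 L/s = 0.0961 m³/s.
16.6 µg/L = 0.0166 mg/L.
Mass balance: 0.076·1.416 = 0.0961·Cₑ + 1.32·0.0166.
Cₑ = (0.1076 − 0.02191) / 0.0961 = 0.8919 mg/L.

0.892 mg/L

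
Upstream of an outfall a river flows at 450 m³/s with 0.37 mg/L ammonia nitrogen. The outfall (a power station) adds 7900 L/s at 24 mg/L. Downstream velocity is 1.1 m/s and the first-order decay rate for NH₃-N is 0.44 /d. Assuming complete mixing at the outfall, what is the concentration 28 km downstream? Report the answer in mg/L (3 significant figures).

0.683 mg/L

7900 L/s = 7.9 m³/s.
After complete mixing, C₀ = (7.9·24 + 450·0.37) / 457.9 = 0.7777 mg/L.
Travel time t = 2.8e+04 m / 1.1 m/s = 2.545e+04 s = 0.2946 d.
C = 0.7777·exp(−0.44·0.2946) = 0.7777·0.8784 = 0.6831 mg/L.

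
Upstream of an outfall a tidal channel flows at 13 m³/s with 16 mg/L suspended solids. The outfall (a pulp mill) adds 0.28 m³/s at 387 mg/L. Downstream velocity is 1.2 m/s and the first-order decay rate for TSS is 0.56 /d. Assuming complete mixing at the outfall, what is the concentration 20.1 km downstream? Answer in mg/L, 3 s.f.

After complete mixing, C₀ = (0.28·387 + 13·16) / 13.28 = 23.82 mg/L.
Travel time t = 2.01e+04 m / 1.2 m/s = 1.675e+04 s = 0.1939 d.
C = 23.82·exp(−0.56·0.1939) = 23.82·0.8971 = 21.37 mg/L.

21.4 mg/L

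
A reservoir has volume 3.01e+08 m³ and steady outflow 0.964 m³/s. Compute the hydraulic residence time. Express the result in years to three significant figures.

Q = 0.964 m³/s × 3.156e+07 s/yr = 3.042e+07 m³/yr.
Hydraulic residence time τ = V/Q = 3.01e+08/3.042e+07 = 9.894 yr.

9.89 yr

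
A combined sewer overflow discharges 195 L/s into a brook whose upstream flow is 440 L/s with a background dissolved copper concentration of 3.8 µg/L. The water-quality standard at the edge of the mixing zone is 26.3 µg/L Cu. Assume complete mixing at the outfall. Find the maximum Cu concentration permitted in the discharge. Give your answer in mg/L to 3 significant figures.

0.0771 mg/L

195 L/s = 0.195 m³/s.
440 L/s = 0.44 m³/s.
3.8 µg/L = 0.0038 mg/L.
26.3 µg/L = 0.0263 mg/L.
Mass balance: 0.0263·0.635 = 0.195·Cₑ + 0.44·0.0038.
Cₑ = (0.0167 − 0.001672) / 0.195 = 0.07707 mg/L.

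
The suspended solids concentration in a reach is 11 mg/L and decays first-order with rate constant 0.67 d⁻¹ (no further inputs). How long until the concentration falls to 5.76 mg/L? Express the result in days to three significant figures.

0.966 d

t = ln(C₀/C)/k = ln(11/5.76)/0.67 = 0.647/0.67 = 0.9656 d.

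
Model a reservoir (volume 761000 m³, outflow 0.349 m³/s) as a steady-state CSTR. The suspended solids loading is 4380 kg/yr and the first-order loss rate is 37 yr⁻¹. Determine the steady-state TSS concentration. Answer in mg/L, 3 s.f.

0.112 mg/L

Outflow Q = 0.349 m³/s × 3.156e+07 s/yr = 1.101e+07 m³/yr.
Steady-state CSTR mass balance: W = Q·C + k·V·C, so C = W/(Q + kV).
Q + kV = 1.101e+07 + 37·761000 = 3.917e+07 m³/yr.
C = 4380/3.917e+07 = 0.0001118 kg/m³ = 0.1118 mg/L.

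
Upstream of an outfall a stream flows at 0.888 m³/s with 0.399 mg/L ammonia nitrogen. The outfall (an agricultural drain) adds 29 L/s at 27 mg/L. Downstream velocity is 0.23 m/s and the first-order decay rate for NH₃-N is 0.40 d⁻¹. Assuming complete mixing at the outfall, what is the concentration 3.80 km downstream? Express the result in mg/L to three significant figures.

1.15 mg/L

29 L/s = 0.029 m³/s.
After complete mixing, C₀ = (0.029·27 + 0.888·0.399) / 0.917 = 1.24 mg/L.
Travel time t = 3800 m / 0.23 m/s = 1.652e+04 s = 0.1912 d.
C = 1.24·exp(−0.40·0.1912) = 1.24·0.9264 = 1.149 mg/L.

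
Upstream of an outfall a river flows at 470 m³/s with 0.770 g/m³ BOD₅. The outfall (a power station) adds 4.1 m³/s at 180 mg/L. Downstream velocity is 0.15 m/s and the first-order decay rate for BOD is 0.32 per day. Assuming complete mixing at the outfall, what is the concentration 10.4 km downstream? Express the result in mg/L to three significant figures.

1.79 mg/L

After complete mixing, C₀ = (4.1·180 + 470·0.77) / 474.1 = 2.32 mg/L.
Travel time t = 1.04e+04 m / 0.15 m/s = 6.933e+04 s = 0.8025 d.
C = 2.32·exp(−0.32·0.8025) = 2.32·0.7735 = 1.795 mg/L.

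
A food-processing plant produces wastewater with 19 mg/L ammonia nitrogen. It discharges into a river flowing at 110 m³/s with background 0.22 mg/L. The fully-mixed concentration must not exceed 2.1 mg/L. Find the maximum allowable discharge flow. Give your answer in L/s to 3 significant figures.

12200 L/s

Mass balance at complete mixing: C_std·(Q_w + Q_r) = Q_w·C_e + Q_r·C_b.
Rearranging, Q_w = Q_r·(C_std − C_b)/(C_e − C_std) = 110·(2.1 − 0.22) / (19 − 2.1) = 12.24 m³/s.
= 1.224e+04 L/s.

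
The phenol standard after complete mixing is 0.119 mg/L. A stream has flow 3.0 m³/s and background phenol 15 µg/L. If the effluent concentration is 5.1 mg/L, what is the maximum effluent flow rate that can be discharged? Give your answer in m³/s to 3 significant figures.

0.0626 m³/s

15 µg/L = 0.015 mg/L.
Mass balance at complete mixing: C_std·(Q_w + Q_r) = Q_w·C_e + Q_r·C_b.
Rearranging, Q_w = Q_r·(C_std − C_b)/(C_e − C_std) = 3.0·(0.119 − 0.015) / (5.1 − 0.119) = 0.06264 m³/s.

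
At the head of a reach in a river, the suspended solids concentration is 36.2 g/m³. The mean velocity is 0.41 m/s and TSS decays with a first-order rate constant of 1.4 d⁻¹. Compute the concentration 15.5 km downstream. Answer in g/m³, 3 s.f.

Travel time t = 15.5 km / 0.41 m/s = 1.55e+04/0.41 = 3.78e+04 s = 0.4376 d.
First-order decay: C = 36.2·exp(−1.4·0.4376) = 36.2·0.542 = 19.62 g/m³.

19.6 g/m³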